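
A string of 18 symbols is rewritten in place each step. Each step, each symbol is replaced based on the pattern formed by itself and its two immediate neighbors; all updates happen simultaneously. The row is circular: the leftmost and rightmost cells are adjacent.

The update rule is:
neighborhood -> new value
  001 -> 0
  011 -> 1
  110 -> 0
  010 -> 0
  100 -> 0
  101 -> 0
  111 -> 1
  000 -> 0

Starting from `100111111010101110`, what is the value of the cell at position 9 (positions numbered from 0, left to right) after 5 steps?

000111110000001100
000111100000001000
000111000000000000
000110000000000000
000100000000000000
position 9 holds 0

0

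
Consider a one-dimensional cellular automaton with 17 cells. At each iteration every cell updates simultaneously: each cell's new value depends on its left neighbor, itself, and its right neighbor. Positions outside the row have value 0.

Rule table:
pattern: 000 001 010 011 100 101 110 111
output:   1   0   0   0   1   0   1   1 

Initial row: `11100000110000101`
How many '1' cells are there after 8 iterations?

01111110011110000
00111111001111111
10011111100111111
01001111110011111
00100111111001111
10010011111100111
01001001111110011
00100100111111001
count of 1: 9

9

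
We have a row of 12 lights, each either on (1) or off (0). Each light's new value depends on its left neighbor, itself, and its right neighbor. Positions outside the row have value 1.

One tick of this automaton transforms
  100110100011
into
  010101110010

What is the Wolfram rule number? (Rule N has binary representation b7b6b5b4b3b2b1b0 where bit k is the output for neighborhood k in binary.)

60

position 11: 111 → 0  (bit 7 = 0)
position 0: 110 → 0  (bit 6 = 0)
position 5: 101 → 1  (bit 5 = 1)
position 1: 100 → 1  (bit 4 = 1)
position 3: 011 → 1  (bit 3 = 1)
position 6: 010 → 1  (bit 2 = 1)
position 2: 001 → 0  (bit 1 = 0)
position 8: 000 → 0  (bit 0 = 0)
bits b7..b0 = 00111100 = 60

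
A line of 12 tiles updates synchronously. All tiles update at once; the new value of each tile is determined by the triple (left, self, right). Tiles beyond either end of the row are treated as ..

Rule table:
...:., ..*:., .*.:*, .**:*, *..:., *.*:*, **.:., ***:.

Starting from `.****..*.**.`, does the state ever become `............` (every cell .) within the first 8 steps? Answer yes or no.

no

step 1: .*.....***..
step 2: .*.....*....
step 3: .*.....*....  (fixed point — unchanged through step 8)
step 8 is .*.....*...., still not uniform .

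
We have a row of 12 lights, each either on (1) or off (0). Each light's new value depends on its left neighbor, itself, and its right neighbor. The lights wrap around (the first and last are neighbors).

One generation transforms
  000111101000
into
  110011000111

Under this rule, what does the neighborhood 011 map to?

0

At position 3 the neighborhood is 011; the next row has 0 there.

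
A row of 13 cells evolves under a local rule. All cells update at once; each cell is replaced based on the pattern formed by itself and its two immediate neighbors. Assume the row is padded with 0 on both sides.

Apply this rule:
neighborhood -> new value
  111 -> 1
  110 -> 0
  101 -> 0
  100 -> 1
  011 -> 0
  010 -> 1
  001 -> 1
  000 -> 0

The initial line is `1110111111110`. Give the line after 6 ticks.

1011100111010

tick 1: 0100011111101
tick 2: 1110101111001
tick 3: 0100100110111
tick 4: 1111111000010
tick 5: 0111110100111
tick 6: 1011100111010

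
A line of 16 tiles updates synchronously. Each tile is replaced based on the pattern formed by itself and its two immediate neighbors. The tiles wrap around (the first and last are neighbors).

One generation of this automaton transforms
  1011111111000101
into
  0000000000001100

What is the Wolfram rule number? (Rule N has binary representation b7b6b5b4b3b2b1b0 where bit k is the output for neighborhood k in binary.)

6

position 3: 111 → 0  (bit 7 = 0)
position 0: 110 → 0  (bit 6 = 0)
position 1: 101 → 0  (bit 5 = 0)
position 10: 100 → 0  (bit 4 = 0)
position 2: 011 → 0  (bit 3 = 0)
position 13: 010 → 1  (bit 2 = 1)
position 12: 001 → 1  (bit 1 = 1)
position 11: 000 → 0  (bit 0 = 0)
bits b7..b0 = 00000110 = 6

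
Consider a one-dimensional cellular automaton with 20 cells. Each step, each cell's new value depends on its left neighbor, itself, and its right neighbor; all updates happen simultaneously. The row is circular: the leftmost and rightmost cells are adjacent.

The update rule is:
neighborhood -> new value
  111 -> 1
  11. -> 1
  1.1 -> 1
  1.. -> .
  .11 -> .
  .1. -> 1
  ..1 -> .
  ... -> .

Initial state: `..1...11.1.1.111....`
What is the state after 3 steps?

..1......1111111....

..1....111111.11....
..1.....111111.1....
..1......1111111....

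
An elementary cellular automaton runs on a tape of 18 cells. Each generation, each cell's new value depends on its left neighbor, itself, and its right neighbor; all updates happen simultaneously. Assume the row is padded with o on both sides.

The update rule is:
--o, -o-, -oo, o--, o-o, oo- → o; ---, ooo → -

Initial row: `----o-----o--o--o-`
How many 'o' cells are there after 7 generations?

11

o--ooo---ooooooooo
oooo-oo-oo--------
---oooooooo------o
o-oo------oo----oo
ooooo----oooo--oo-
----oo--oo--oooooo
o--oooooooooo-----
count of o: 11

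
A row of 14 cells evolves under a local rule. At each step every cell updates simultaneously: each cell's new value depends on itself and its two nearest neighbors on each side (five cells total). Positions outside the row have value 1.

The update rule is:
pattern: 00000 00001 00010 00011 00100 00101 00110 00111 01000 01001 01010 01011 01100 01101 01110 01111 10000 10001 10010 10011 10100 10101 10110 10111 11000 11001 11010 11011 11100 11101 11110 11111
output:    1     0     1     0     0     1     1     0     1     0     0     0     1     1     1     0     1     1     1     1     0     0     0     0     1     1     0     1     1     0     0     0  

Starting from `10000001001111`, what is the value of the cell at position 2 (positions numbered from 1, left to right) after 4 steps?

0

11111010010000
00000000101100
11111101100111
00000010111000
position 2 holds 0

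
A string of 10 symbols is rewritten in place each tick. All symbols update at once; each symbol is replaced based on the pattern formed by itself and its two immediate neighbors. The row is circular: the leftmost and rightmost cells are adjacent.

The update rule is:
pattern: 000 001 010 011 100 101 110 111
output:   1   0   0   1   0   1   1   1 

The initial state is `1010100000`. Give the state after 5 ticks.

0000011111

0101001110
0010001110
1000101110
0010011111
0000011111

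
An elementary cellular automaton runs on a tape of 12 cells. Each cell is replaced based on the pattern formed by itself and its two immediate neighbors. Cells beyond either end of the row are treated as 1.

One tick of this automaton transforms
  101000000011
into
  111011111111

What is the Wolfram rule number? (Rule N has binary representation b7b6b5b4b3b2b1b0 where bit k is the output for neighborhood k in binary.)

239

position 11: 111 → 1  (bit 7 = 1)
position 0: 110 → 1  (bit 6 = 1)
position 1: 101 → 1  (bit 5 = 1)
position 3: 100 → 0  (bit 4 = 0)
position 10: 011 → 1  (bit 3 = 1)
position 2: 010 → 1  (bit 2 = 1)
position 9: 001 → 1  (bit 1 = 1)
position 4: 000 → 1  (bit 0 = 1)
bits b7..b0 = 11101111 = 239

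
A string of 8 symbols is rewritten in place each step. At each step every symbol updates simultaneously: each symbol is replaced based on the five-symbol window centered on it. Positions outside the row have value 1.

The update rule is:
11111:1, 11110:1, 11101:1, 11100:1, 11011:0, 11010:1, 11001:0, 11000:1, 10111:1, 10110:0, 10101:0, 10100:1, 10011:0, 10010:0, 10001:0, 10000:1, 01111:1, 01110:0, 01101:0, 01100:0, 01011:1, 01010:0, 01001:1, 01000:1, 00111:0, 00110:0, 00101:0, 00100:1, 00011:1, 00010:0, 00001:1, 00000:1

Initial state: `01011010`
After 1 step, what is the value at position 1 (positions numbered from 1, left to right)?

step 1: 10100101
position 1 holds 1

1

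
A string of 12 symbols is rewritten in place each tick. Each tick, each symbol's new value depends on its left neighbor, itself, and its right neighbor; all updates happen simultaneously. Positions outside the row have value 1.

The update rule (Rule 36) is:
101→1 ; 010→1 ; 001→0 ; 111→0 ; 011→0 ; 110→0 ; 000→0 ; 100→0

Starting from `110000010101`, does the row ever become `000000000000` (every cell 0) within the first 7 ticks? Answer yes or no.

000000011110
000000000001
000000000000
all cells are 0 at tick 3

yes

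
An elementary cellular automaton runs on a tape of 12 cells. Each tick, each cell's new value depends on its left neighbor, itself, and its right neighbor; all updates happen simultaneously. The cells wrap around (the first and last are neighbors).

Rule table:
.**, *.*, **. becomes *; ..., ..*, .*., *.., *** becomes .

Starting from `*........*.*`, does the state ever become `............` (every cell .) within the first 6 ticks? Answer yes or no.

yes

tick 1: *.........**
tick 2: *.........*.
tick 3: ...........*
tick 4: ............
all cells are . at tick 4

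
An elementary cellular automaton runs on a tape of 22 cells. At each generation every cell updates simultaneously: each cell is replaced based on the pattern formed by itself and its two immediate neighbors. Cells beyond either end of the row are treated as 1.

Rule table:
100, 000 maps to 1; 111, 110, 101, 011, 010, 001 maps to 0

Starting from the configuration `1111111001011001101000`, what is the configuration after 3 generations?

0000000100000100000110
1111110011110011110000
0000001000001000001110

0000001000001000001110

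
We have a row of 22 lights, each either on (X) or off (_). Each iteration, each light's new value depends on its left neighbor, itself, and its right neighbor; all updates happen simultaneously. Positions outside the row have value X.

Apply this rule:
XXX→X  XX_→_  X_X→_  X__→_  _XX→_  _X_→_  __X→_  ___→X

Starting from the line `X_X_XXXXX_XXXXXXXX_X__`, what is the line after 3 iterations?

__X__________XX____X__

_____XXX___XXXXXX_____
_XXX__X__X__XXXX__XXX_
__X__________XX____X__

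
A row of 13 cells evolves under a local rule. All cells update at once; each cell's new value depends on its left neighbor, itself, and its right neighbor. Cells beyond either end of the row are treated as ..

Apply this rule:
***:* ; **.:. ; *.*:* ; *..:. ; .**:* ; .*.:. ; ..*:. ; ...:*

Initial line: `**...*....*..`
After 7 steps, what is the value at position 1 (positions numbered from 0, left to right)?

*..*...**...*
.....*.*..*..
****..*.....*
***.....***..
**..***.**..*
*...**.**....
..*.*.**..***
position 1 holds .

.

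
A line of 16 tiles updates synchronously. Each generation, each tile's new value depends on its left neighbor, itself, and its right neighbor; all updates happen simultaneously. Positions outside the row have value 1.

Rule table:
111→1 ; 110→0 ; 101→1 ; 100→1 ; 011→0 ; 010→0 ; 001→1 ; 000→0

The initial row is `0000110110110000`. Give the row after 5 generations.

1001001001001001

1001001001001001
0110110110110110
1001001001001001  (repeats generation 1; period 2)
generation 5: 1001001001001001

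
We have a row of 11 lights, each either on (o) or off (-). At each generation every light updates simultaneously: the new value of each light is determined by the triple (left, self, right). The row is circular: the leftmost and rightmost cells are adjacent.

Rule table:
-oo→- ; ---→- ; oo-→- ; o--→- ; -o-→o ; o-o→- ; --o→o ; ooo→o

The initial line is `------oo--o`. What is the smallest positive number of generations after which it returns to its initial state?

-----o---oo
----oo--o--
---o---oo--
--oo--o----
-o---oo----
oo--o------
---oo-----o
--o------oo
-oo-----o--
o------oo--
o-----o---o
-----oo--o-
----o---oo-
---oo--o---
--o---oo---
-oo--o-----
o---oo-----
o--o------o
--oo-----o-
-o------oo-
oo-----o---
------oo--o

22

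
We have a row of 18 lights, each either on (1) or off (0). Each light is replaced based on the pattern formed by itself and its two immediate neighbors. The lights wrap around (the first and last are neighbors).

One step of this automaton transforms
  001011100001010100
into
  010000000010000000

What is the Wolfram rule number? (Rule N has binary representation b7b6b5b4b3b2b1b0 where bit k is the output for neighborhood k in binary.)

2

position 5: 111 → 0  (bit 7 = 0)
position 6: 110 → 0  (bit 6 = 0)
position 3: 101 → 0  (bit 5 = 0)
position 7: 100 → 0  (bit 4 = 0)
position 4: 011 → 0  (bit 3 = 0)
position 2: 010 → 0  (bit 2 = 0)
position 1: 001 → 1  (bit 1 = 1)
position 0: 000 → 0  (bit 0 = 0)
bits b7..b0 = 00000010 = 2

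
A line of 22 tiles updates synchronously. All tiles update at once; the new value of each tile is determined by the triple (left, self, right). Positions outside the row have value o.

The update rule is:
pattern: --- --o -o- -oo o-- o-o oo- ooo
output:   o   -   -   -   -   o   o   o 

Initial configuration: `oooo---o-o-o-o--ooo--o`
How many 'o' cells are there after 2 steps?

step 1: oooo-o--o-o-o----oo---
step 2: ooooo----o-o--oo--o-o-
count of o: 11

11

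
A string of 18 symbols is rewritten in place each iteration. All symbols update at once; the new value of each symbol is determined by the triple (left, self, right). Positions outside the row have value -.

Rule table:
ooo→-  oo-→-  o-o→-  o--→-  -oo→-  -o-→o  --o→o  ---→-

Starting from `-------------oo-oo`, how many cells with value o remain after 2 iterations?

2

iteration 1: ------------o-----
iteration 2: -----------oo-----
count of o: 2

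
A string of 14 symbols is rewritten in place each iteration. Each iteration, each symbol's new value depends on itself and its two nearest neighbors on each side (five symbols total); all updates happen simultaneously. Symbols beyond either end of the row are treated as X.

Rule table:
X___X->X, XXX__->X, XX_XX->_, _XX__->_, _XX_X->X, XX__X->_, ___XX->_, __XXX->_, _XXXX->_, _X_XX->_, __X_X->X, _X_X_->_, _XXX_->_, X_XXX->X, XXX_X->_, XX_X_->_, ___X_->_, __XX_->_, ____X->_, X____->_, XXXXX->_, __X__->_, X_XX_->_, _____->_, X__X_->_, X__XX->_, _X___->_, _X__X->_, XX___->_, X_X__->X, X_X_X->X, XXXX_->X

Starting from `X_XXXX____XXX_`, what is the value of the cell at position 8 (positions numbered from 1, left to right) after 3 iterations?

_

iteration 1: __X_XX________
iteration 2: __X___________
iteration 3: ______________
position 8 holds _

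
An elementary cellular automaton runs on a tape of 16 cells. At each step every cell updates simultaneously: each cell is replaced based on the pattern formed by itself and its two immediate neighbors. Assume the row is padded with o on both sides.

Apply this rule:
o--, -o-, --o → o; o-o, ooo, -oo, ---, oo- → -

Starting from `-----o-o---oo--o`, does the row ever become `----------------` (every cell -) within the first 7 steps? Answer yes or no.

step 1: o---oo-oo-o--oo-
step 2: -o-o------ooo---
step 3: -o-oo----o---o-o
step 4: -o---o--ooo-oo--
step 5: -oo-oooo------oo
step 6: --------o----o--
step 7: o------ooo--oooo
step 7 is o------ooo--oooo, still not uniform -

no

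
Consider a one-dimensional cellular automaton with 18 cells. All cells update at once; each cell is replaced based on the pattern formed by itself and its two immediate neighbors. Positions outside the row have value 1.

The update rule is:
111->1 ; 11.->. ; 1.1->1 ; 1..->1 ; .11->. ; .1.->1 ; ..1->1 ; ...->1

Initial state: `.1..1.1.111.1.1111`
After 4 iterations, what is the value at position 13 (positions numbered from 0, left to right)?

1

11111111.1.111.111
1111111.111.1.1.11
111111.1.1.11111.1
11111.11111.111.1.
position 13 holds 1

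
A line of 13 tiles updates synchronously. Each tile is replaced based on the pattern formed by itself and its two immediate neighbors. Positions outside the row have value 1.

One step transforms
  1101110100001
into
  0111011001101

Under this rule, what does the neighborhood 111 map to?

At position 0 the neighborhood is 111; the next row has 0 there.

0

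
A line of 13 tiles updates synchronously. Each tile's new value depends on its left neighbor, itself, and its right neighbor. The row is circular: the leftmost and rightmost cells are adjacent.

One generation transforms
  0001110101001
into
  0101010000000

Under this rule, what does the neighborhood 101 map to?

At position 6 the neighborhood is 101; the next row has 0 there.

0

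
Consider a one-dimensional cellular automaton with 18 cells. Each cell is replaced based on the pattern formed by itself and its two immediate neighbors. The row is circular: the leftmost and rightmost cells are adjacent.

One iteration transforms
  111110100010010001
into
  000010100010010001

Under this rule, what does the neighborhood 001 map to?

0

At position 9 the neighborhood is 001; the next row has 0 there.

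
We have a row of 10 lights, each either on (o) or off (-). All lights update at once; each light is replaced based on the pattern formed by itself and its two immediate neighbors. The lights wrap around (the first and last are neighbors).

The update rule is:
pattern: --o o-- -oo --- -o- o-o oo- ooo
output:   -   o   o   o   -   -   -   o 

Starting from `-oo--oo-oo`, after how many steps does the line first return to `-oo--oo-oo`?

step 1: -o-o-o--o-
step 2: ------o--o
step 3: ooooo--o--
step 4: oooo-o--o-
step 5: ooo---o---
step 6: oo-oo--oo-
step 7: o--o-o-o--
step 8: -o------o-
step 9: --ooooo--o
step 10: o-oooo-o--
step 11: --ooo---o-
step 12: o-oo-oo--o
step 13: --o--o-o-o
step 14: o--o------
step 15: -o--ooooo-
step 16: --o-oooo-o
step 17: o---ooo---
step 18: -oo-oo-oo-
step 19: -o--o--o-o
step 20: --o--o----
step 21: o--o--oooo
step 22: -o--o-oooo
step 23: --o---ooo-
step 24: o--oo-oo-o
step 25: -o-o--o--o
step 26: ----o--o--
step 27: ooo--o--oo
step 28: oo-o--o-oo
step 29: o---o---oo
step 30: -oo--oo-oo

30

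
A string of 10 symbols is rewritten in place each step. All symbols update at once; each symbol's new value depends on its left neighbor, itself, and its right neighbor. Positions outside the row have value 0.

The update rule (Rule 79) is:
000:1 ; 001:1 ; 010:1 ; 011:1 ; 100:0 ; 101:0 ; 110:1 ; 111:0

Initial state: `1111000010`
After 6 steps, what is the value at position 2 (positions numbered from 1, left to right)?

step 1: 1001011110
step 2: 1011010010
step 3: 1011010110
step 4: 1011010110  (fixed point — unchanged through step 6)
position 2 holds 0

0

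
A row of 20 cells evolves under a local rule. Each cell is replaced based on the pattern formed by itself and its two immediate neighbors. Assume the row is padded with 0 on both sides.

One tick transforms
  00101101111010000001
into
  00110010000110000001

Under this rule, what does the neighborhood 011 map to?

0

At position 4 the neighborhood is 011; the next row has 0 there.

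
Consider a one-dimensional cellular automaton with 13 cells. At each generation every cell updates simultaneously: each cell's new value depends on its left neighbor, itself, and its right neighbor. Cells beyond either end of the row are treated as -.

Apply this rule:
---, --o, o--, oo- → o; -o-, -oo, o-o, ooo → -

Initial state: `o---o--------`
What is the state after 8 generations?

oo-------o--o

-ooo-oooooooo
o--o--------o
-oo-oooooooo-
o-o--------oo
---oooooooo-o
ooo-------o--
--oooooooo-oo
oo-------o--o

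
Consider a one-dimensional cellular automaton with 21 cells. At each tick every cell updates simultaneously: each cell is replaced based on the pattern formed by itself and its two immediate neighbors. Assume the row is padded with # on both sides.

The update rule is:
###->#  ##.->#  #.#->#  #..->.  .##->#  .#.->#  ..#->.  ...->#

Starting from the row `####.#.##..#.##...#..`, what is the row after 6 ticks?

#########..####.#.#..
#########..########..
#########..########..  (fixed point — unchanged through tick 6)

#########..########..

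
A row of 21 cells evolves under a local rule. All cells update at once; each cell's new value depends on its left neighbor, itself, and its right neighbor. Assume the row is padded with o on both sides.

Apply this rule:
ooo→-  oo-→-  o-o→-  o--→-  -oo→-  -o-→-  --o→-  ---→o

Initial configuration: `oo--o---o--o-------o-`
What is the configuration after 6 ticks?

-oooo---oooo-------o-

tick 1: ------o------ooooo---
tick 2: -oooo---oooo-------o-
tick 3: ------o------ooooo---  (repeats tick 1; period 2)
tick 6: -oooo---oooo-------o-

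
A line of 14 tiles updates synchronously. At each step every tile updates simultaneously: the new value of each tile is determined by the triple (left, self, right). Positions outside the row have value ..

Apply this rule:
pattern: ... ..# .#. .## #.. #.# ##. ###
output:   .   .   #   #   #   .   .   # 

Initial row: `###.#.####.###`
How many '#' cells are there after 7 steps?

7

##..#.###..##.
#.#.#.##.#.#.#
#.#.#.#..#.#.#
#.#.#.##.#.#.#  (repeats step 2; period 2)
step 7: #.#.#.#..#.#.#
count of #: 7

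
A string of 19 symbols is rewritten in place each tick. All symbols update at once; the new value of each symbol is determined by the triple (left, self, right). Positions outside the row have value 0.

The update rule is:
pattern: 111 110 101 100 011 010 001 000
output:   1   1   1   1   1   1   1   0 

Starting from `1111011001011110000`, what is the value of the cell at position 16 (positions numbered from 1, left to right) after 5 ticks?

1

tick 1: 1111111111111111000
tick 2: 1111111111111111100
tick 3: 1111111111111111110
tick 4: 1111111111111111111
tick 5: 1111111111111111111
position 16 holds 1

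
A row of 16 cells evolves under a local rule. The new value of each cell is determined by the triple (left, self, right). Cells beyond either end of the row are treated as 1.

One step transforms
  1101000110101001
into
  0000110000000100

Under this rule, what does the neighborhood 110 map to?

0

At position 1 the neighborhood is 110; the next row has 0 there.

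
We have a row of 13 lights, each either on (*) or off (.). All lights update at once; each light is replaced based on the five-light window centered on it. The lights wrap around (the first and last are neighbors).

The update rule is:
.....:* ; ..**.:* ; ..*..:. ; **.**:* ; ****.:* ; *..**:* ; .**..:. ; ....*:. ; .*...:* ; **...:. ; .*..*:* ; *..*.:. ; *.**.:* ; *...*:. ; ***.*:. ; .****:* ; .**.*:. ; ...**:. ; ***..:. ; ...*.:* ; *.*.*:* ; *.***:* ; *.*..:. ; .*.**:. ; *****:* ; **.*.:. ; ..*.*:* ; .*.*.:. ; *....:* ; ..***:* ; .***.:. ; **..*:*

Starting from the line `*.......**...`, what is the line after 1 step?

.*****..*...*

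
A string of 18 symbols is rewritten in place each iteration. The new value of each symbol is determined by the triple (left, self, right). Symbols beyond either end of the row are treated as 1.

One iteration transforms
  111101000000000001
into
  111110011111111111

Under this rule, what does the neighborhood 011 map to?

1

At position 17 the neighborhood is 011; the next row has 1 there.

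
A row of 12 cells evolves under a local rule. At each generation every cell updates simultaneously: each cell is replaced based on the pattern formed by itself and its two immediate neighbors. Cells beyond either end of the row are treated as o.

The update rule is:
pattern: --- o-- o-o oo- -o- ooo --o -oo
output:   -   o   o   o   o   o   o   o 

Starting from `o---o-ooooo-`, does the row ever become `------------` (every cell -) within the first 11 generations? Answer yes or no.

no

oo-ooooooooo
oooooooooooo
oooooooooooo  (fixed point — unchanged through generation 11)
generation 11 is oooooooooooo, still not uniform -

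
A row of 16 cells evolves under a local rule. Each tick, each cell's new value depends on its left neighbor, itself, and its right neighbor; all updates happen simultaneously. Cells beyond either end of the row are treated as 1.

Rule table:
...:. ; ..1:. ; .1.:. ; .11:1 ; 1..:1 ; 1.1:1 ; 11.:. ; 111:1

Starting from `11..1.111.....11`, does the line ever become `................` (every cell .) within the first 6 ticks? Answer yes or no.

1.1..111.1....11
.1.1.11.1.1...11
1.1.11.1.1.1..11
.1.11.1.1.1.1.11
1.11.1.1.1.1.111
.11.1.1.1.1.1111
tick 6 is .11.1.1.1.1.1111, still not uniform .

no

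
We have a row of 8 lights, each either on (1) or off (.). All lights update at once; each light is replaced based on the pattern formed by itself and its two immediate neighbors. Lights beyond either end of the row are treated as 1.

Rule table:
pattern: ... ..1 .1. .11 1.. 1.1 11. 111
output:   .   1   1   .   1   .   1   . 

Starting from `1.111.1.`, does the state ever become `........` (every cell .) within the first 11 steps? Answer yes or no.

1...1.1.
11.11.1.
.1..1.1.
.1111.1.
....1.1.
1..11.1.
111.1.1.
..1.1.1.
111.1.1.  (repeats step 7; period 2)
step 11: 111.1.1.
step 11 is 111.1.1., still not uniform .

no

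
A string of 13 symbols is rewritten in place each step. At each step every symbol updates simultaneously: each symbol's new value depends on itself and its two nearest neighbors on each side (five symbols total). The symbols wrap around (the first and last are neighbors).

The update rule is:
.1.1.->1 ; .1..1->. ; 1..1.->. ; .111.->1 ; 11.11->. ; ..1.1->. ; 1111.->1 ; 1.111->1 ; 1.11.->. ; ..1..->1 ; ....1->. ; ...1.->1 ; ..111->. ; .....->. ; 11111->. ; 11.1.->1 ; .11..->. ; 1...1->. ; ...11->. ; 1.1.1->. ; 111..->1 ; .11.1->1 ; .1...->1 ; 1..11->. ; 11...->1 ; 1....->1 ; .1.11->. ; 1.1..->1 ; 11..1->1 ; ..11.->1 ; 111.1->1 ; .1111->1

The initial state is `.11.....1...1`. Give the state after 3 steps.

step 1: ...11..111.1.
step 2: 1..1.1..11111
step 3: 11..11...1..1

11..11...1..1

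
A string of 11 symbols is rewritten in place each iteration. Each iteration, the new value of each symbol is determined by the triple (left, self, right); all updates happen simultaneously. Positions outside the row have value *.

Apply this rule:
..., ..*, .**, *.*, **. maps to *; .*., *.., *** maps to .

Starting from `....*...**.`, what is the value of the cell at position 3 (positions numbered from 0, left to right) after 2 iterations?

*

.***..*****
**.*.**....
position 3 holds *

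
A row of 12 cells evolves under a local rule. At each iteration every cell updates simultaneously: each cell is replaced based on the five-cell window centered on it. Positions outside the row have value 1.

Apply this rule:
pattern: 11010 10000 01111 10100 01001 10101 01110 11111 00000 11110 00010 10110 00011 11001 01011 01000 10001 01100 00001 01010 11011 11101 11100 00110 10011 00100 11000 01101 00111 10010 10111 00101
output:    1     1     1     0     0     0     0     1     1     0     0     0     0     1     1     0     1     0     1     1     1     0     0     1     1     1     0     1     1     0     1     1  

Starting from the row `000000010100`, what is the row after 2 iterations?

111100100111

011111011001
111100100111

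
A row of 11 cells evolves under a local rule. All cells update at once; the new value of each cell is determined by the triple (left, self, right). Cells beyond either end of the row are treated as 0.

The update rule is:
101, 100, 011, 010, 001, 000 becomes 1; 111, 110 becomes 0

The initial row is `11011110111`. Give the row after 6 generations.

11111011110

10110001100
11101111011
10011000110
11110111101
10001100011
11111011110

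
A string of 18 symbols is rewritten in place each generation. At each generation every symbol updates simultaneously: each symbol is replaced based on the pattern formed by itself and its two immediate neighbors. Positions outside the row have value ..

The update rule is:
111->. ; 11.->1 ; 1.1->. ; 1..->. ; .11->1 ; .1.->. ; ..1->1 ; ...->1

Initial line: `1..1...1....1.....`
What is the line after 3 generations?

generation 1: ..1..11..111..1111
generation 2: 11..111.11.1.11..1
generation 3: 11.11.1.11...11.1.

11.11.1.11...11.1.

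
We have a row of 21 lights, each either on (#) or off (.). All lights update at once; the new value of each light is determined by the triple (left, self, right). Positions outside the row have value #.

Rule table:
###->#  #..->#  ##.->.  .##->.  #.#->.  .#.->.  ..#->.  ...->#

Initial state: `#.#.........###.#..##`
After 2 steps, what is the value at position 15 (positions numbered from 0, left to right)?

#

step 1: ...########..#...#..#
step 2: ##..######.#..##..#..
position 15 holds #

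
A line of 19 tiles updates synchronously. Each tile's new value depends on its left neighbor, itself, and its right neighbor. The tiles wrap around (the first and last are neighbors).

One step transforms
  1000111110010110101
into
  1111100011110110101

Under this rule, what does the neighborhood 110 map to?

At position 0 the neighborhood is 110; the next row has 1 there.

1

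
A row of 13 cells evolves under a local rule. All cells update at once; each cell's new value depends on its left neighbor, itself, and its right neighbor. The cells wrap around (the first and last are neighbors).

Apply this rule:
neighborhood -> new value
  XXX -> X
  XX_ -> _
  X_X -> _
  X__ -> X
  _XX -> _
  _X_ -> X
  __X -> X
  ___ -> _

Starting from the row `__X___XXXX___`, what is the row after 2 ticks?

X_X__X____XX_

_XXX_X_XX_X__
X_X__X____XX_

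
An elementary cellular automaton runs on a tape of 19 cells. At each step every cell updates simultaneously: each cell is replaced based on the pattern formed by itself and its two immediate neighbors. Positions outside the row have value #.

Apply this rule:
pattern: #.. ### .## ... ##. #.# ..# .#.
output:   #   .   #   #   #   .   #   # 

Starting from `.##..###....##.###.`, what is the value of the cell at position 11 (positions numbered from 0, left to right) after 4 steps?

.

step 1: .#####.#######.#.#.
step 2: .#...#.#.....#.#.#.
step 3: .#####.#######.#.#.  (repeats step 1; period 2)
step 4: .#...#.#.....#.#.#.
position 11 holds .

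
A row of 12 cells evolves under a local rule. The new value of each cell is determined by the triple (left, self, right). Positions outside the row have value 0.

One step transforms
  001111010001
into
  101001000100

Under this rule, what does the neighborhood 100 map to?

At position 8 the neighborhood is 100; the next row has 0 there.

0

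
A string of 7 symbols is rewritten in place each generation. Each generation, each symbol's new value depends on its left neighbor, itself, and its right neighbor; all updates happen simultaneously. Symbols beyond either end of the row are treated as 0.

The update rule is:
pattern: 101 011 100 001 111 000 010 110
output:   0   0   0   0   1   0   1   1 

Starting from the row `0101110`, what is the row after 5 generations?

0100010

generation 1: 0100110
generation 2: 0100010
generation 3: 0100010  (fixed point — unchanged through generation 5)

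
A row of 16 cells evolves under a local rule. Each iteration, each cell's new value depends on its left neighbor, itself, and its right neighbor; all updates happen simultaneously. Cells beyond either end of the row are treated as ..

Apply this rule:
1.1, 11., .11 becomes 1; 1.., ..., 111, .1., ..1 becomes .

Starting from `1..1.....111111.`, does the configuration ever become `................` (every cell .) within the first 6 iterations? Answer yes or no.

yes

.........1....1.
................
all cells are . at iteration 2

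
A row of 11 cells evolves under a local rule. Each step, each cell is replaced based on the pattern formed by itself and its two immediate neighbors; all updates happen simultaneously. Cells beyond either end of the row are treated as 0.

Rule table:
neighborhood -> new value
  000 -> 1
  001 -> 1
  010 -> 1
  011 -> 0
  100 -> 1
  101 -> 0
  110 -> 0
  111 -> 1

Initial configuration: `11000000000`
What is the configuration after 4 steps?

11110111001

00111111111
11011111110
00001111101
11110111001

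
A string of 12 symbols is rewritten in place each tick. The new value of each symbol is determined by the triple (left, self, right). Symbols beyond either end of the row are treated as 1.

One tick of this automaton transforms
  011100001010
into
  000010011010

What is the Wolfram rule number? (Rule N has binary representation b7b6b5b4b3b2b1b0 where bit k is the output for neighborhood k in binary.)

position 2: 111 → 0  (bit 7 = 0)
position 3: 110 → 0  (bit 6 = 0)
position 0: 101 → 0  (bit 5 = 0)
position 4: 100 → 1  (bit 4 = 1)
position 1: 011 → 0  (bit 3 = 0)
position 8: 010 → 1  (bit 2 = 1)
position 7: 001 → 1  (bit 1 = 1)
position 5: 000 → 0  (bit 0 = 0)
bits b7..b0 = 00010110 = 22

22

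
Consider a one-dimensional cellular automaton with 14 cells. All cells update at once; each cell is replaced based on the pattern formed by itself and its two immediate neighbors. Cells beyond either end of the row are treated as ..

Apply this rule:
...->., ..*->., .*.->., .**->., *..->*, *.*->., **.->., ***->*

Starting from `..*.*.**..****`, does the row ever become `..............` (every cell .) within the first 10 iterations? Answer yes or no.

yes

iteration 1: ........*..**.
iteration 2: .........*...*
iteration 3: ..........*...
iteration 4: ...........*..
iteration 5: ............*.
iteration 6: .............*
iteration 7: ..............
all cells are . at iteration 7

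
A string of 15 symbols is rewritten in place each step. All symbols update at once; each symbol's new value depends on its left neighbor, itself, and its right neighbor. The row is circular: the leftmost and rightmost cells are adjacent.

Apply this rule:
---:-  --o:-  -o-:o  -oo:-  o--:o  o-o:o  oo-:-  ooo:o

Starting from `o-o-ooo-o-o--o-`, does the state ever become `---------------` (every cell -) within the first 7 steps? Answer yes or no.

no

step 1: oooo-o-ooooo-oo
step 2: ooo-ooo-ooo-o-o
step 3: oo-o-o-o-o-ooo-
step 4: --ooooooooo-o-o
step 5: o--ooooooo-oooo
step 6: -o--ooooo-o-ooo
step 7: ooo--ooo-ooo-o-
step 7 is ooo--ooo-ooo-o-, still not uniform -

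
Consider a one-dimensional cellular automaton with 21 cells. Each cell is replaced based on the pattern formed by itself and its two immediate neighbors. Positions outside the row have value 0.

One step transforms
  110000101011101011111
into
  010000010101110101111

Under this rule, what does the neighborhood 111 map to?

At position 11 the neighborhood is 111; the next row has 1 there.

1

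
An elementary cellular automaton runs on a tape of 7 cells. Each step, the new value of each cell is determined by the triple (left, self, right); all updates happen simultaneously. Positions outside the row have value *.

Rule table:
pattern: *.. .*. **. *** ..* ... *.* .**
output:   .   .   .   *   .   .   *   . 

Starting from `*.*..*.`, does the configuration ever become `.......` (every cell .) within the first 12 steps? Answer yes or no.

.*....*
*......
.......
all cells are . at step 3

yes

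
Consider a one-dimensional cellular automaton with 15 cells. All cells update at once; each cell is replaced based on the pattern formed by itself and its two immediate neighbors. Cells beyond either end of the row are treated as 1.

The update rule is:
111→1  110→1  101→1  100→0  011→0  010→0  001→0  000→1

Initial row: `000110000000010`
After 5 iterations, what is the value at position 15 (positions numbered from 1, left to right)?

010010111111001
100001011111000
101100101111010
110100010111101
111001001011110
position 15 holds 0

0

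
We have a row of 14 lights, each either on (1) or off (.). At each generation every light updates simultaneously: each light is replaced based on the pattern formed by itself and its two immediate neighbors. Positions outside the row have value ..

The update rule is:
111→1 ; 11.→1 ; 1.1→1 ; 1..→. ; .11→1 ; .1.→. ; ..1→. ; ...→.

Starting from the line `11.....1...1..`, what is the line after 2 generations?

11............

11............
11............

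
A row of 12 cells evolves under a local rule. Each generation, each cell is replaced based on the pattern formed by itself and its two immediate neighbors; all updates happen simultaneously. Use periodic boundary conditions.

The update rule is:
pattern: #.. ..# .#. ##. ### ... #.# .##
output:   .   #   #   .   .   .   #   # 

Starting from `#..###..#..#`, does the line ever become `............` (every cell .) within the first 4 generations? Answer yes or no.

no

..##...##.##
.##...##.##.
##...##.##..
#...##.##..#
generation 4 is #...##.##..#, still not uniform .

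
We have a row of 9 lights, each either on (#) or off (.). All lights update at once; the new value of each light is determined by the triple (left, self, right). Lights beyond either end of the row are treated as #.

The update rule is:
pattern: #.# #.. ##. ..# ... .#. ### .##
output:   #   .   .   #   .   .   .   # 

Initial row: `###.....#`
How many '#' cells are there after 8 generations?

.......##
......##.
.....##.#
....##.##
...##.##.
..##.##.#
.##.##.##
##.##.##.
count of #: 6

6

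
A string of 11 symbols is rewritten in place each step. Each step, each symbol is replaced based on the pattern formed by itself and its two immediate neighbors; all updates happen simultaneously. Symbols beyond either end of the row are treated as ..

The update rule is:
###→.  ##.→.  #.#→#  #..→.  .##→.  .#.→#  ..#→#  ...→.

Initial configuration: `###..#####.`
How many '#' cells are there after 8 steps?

....#......
...##......
..#........
.##........
#..........
#..........  (fixed point — unchanged through step 8)
count of #: 1

1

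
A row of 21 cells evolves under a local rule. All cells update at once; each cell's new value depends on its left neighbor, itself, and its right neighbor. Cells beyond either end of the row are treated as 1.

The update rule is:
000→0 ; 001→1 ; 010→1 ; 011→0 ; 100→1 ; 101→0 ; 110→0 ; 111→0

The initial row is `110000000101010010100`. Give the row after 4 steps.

step 1: 001000001101011110111
step 2: 111100010001000000000
step 3: 000010111011100000001
step 4: 100110000000010000010

100110000000010000010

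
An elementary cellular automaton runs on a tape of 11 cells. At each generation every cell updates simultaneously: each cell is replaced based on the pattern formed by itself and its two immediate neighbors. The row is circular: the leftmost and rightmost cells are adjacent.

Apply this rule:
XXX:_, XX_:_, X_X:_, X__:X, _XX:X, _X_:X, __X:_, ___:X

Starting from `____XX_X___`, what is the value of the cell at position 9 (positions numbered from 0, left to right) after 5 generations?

X

generation 1: XXX_X__XXXX
generation 2: ____XX_X___  (repeats generation 0; period 2)
generation 5: XXX_X__XXXX
position 9 holds X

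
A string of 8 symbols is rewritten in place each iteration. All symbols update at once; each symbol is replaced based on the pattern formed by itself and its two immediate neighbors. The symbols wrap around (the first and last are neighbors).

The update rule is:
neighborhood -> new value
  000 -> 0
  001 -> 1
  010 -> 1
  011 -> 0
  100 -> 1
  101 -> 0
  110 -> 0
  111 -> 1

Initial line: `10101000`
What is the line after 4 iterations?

10101000

10101101
00100000
01110000
10101000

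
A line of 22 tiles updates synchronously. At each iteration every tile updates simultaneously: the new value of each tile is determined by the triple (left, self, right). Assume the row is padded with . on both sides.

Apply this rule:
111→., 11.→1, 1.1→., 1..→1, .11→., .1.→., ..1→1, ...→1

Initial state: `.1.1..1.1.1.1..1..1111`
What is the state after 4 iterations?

iteration 1: 1...11.......11.11...1
iteration 2: .111.11111111.1..1111.
iteration 3: 1..1........1..11...11
iteration 4: .11.11111111.11.1111.1

.11.11111111.11.1111.1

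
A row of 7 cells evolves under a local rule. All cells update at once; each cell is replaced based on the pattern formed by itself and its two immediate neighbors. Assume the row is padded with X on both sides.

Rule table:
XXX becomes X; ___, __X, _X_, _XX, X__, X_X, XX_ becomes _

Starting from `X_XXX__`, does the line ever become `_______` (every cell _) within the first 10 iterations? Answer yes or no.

yes

___X___
_______
all cells are _ at iteration 2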